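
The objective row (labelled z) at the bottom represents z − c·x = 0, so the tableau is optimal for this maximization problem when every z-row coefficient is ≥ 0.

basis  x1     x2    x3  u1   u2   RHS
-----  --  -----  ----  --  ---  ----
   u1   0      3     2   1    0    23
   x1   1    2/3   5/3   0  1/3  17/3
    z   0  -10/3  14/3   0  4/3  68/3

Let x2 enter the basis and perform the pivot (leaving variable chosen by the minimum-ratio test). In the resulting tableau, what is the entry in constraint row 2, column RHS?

5/9

Ratio test on column x2 — row 1: 23/3 = 23/3; row 2: (17/3)/(2/3) = 17/2. Minimum is 23/3 at row 1 (u1 leaves); pivot element 3.
Divide row 1 by 3; eliminate column x2 from the other rows.
Row 2 update in column RHS: 17/3 − (2/3)·(23/3) = 5/9.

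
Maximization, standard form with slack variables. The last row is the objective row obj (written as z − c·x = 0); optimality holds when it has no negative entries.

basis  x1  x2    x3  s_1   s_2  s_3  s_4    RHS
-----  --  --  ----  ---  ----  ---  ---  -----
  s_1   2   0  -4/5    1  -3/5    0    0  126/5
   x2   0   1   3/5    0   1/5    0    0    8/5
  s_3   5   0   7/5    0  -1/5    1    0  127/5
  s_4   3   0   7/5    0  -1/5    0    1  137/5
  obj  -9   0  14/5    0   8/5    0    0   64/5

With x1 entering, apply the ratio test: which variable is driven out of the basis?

s_3

Column x1 entries and ratios — s_1: (126/5)/2 = 63/5; x2: 0 ≤ 0, skip; s_3: (127/5)/5 = 127/25; s_4: (137/5)/3 = 137/15.
Smallest ratio is 127/25 in the row of s_3, so s_3 leaves.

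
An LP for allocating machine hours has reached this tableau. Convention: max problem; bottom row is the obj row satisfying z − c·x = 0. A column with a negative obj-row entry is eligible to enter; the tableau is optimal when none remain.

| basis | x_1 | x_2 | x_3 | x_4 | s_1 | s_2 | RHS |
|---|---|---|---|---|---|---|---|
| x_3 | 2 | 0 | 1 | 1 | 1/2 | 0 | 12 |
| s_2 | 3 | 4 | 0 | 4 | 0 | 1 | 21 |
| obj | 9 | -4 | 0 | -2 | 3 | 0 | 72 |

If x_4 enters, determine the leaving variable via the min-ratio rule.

Column x_4 entries and ratios — x_3: 12/1 = 12; s_2: 21/4 = 21/4.
Smallest ratio is 21/4 in the row of s_2, so s_2 leaves.

s_2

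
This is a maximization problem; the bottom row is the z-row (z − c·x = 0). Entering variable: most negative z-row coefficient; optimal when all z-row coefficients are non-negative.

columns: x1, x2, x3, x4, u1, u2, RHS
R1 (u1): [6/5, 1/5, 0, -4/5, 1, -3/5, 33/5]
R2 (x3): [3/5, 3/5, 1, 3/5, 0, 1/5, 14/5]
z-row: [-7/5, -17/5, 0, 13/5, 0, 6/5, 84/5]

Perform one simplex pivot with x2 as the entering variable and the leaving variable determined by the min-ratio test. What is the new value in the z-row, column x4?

6

Ratio test on column x2 — row 1: (33/5)/(1/5) = 33; row 2: (14/5)/(3/5) = 14/3. Minimum is 14/3 at row 2 (x3 leaves); pivot element 3/5.
Divide row 2 by 3/5; eliminate column x2 from the other rows.
z-row update in column x4: 13/5 − (-17/5)·1 = 6.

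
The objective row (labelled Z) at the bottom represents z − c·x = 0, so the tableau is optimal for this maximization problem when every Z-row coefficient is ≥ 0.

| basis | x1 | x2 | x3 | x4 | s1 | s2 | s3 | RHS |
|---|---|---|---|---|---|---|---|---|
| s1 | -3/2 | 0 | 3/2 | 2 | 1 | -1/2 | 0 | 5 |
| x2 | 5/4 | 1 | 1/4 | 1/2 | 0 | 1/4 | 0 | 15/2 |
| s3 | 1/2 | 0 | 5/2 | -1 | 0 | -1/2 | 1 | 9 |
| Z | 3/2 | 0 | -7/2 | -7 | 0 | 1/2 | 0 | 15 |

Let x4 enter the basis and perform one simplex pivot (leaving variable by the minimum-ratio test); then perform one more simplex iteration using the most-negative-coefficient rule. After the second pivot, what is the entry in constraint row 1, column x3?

Ratio test on column x4 — row 1: 5/2 = 5/2; row 2: (15/2)/(1/2) = 15; row 3: entry -1 ≤ 0. Minimum is 5/2 at row 1 (s1 leaves); pivot element 2.
Divide row 1 by 2; eliminate column x4 from the other rows.
Second iteration: most negative Z-row entry is -15/4 in column x1, so x1 enters.
Ratio test on column x1 — row 1: entry -3/4 ≤ 0; row 2: (25/4)/(13/8) = 50/13; row 3: entry -1/4 ≤ 0. Minimum is 50/13 at row 2 (x2 leaves); pivot element 13/8.
Divide row 2 by 13/8; eliminate column x1 from the other rows.
After both pivots, the entry at constraint row 1, column x3 is 9/13.

9/13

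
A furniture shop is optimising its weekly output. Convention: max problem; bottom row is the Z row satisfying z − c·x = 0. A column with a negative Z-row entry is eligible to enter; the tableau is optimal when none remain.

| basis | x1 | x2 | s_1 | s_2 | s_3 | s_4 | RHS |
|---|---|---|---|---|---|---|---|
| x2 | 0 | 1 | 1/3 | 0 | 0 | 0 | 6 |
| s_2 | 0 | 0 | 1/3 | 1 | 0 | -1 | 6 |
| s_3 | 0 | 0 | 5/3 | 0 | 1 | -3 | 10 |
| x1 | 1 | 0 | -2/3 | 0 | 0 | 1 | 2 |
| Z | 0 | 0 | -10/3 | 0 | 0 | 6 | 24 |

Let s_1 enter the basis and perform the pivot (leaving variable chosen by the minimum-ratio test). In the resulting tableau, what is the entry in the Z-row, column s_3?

2

Ratio test on column s_1 — row 1: 6/(1/3) = 18; row 2: 6/(1/3) = 18; row 3: 10/(5/3) = 6; row 4: entry -2/3 ≤ 0. Minimum is 6 at row 3 (s_3 leaves); pivot element 5/3.
Divide row 3 by 5/3; eliminate column s_1 from the other rows.
Z-row update in column s_3: 0 − (-10/3)·(3/5) = 2.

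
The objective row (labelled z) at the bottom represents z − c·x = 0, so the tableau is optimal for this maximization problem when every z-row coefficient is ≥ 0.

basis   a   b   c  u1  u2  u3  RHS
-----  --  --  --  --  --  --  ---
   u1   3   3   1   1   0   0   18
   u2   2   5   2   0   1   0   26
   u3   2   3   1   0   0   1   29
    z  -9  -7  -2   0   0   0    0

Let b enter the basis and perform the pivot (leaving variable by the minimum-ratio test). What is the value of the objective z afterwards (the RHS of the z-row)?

182/5

Ratio test on column b — row 1: 18/3 = 6; row 2: 26/5 = 26/5; row 3: 29/3 = 29/3. Minimum is 26/5 at row 2 (u2 leaves); pivot element 5.
Pivot on row 2; the z-row RHS becomes 0 − (-7)·(26/5) = 182/5.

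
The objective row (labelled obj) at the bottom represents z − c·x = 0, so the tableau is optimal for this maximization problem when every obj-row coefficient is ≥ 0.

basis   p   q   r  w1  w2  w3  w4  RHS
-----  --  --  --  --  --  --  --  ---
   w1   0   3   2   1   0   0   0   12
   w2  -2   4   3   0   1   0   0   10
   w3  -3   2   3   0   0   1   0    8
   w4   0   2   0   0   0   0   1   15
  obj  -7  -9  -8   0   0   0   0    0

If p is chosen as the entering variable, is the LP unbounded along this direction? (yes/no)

Every constraint-row entry in column p is ≤ 0, so increasing p is unbounded.

yes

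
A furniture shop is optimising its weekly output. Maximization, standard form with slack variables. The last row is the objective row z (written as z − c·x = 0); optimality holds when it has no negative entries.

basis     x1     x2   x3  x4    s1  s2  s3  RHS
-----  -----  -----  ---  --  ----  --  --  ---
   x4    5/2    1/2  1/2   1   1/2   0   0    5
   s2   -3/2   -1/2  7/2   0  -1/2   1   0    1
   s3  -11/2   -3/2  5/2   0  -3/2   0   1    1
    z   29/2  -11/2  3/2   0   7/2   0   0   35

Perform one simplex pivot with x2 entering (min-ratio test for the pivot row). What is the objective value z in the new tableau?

90

Ratio test on column x2 — row 1: 5/(1/2) = 10; row 2: entry -1/2 ≤ 0; row 3: entry -3/2 ≤ 0. Minimum is 10 at row 1 (x4 leaves); pivot element 1/2.
Pivot on row 1; the z-row RHS becomes 35 − (-11/2)·10 = 90.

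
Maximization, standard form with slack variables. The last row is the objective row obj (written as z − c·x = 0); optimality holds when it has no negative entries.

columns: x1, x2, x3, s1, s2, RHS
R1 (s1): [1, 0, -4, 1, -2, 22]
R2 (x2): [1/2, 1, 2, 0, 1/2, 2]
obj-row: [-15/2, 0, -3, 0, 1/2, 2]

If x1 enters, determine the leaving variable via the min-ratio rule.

Column x1 entries and ratios — s1: 22/1 = 22; x2: 2/(1/2) = 4.
Smallest ratio is 4 in the row of x2, so x2 leaves.

x2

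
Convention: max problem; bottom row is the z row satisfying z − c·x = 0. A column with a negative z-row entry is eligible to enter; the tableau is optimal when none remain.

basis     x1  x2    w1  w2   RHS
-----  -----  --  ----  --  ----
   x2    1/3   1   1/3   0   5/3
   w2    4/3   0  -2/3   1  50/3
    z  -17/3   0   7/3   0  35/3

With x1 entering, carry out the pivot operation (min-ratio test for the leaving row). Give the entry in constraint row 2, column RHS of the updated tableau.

Ratio test on column x1 — row 1: (5/3)/(1/3) = 5; row 2: (50/3)/(4/3) = 25/2. Minimum is 5 at row 1 (x2 leaves); pivot element 1/3.
Divide row 1 by 1/3; eliminate column x1 from the other rows.
Row 2 update in column RHS: 50/3 − (4/3)·5 = 10.

10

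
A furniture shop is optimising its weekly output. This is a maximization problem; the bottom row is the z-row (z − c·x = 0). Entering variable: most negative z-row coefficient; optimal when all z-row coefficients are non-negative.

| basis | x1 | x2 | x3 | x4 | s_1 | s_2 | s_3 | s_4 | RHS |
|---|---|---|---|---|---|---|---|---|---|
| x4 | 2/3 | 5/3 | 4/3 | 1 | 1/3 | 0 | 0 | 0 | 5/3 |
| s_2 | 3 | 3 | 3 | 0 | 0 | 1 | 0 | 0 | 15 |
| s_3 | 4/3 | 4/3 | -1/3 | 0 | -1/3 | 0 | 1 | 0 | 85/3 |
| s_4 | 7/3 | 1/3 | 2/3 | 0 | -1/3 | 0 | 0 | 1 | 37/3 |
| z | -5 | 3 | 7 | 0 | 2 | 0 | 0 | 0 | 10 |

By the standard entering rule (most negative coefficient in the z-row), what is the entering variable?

Negative z-row entries: x1: -5.
The most negative is -5 in column x1, so x1 enters.

x1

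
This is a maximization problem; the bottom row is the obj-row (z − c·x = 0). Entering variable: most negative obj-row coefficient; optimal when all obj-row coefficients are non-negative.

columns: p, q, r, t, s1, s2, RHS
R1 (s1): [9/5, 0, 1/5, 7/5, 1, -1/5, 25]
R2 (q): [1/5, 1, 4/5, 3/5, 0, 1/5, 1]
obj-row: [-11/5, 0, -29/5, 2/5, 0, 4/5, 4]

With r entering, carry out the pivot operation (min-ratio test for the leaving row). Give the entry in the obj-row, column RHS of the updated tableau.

45/4

Ratio test on column r — row 1: 25/(1/5) = 125; row 2: 1/(4/5) = 5/4. Minimum is 5/4 at row 2 (q leaves); pivot element 4/5.
Divide row 2 by 4/5; eliminate column r from the other rows.
obj-row update in column RHS: 4 − (-29/5)·(5/4) = 45/4.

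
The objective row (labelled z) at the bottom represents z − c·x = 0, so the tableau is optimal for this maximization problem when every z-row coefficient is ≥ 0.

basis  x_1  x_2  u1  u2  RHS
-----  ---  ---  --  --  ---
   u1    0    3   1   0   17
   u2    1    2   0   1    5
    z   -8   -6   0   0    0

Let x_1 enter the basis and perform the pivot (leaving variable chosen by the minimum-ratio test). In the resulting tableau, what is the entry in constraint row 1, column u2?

0

Ratio test on column x_1 — row 1: entry 0 ≤ 0; row 2: 5/1 = 5. Minimum is 5 at row 2 (u2 leaves); pivot element 1.
Divide row 2 by 1; eliminate column x_1 from the other rows.
Row 1 update in column u2: 0 − 0·1 = 0.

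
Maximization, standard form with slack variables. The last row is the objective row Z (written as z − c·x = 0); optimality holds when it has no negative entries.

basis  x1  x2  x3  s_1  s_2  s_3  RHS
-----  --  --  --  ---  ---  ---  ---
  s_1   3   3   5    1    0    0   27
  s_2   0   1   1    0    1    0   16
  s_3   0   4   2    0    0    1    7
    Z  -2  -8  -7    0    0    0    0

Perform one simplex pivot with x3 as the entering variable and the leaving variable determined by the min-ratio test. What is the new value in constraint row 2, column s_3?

-1/2

Ratio test on column x3 — row 1: 27/5 = 27/5; row 2: 16/1 = 16; row 3: 7/2 = 7/2. Minimum is 7/2 at row 3 (s_3 leaves); pivot element 2.
Divide row 3 by 2; eliminate column x3 from the other rows.
Row 2 update in column s_3: 0 − 1·(1/2) = -1/2.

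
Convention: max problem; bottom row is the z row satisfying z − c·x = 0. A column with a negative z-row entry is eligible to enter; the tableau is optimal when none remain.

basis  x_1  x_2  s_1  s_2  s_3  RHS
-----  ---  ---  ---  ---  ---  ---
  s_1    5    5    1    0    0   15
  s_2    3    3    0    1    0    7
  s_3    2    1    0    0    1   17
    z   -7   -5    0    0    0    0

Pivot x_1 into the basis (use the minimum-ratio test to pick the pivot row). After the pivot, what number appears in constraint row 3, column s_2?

Ratio test on column x_1 — row 1: 15/5 = 3; row 2: 7/3 = 7/3; row 3: 17/2 = 17/2. Minimum is 7/3 at row 2 (s_2 leaves); pivot element 3.
Divide row 2 by 3; eliminate column x_1 from the other rows.
Row 3 update in column s_2: 0 − 2·(1/3) = -2/3.

-2/3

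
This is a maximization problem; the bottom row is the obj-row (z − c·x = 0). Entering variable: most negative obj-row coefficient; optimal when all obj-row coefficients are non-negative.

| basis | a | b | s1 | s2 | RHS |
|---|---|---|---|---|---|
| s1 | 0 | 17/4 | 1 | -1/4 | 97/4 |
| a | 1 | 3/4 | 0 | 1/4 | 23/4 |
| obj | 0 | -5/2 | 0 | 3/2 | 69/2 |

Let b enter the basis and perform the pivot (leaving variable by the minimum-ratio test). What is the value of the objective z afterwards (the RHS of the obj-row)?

Ratio test on column b — row 1: (97/4)/(17/4) = 97/17; row 2: (23/4)/(3/4) = 23/3. Minimum is 97/17 at row 1 (s1 leaves); pivot element 17/4.
Pivot on row 1; the obj-row RHS becomes 69/2 − (-5/2)·(97/17) = 829/17.

829/17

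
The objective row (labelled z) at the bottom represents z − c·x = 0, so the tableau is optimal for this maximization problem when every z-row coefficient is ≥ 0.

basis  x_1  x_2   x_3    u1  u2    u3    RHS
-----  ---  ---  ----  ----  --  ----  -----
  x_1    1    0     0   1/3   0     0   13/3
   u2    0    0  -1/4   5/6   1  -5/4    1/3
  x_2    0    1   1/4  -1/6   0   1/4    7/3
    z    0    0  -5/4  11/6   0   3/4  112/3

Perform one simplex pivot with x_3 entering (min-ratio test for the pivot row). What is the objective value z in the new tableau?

Ratio test on column x_3 — row 1: entry 0 ≤ 0; row 2: entry -1/4 ≤ 0; row 3: (7/3)/(1/4) = 28/3. Minimum is 28/3 at row 3 (x_2 leaves); pivot element 1/4.
Pivot on row 3; the z-row RHS becomes 112/3 − (-5/4)·(28/3) = 49.

49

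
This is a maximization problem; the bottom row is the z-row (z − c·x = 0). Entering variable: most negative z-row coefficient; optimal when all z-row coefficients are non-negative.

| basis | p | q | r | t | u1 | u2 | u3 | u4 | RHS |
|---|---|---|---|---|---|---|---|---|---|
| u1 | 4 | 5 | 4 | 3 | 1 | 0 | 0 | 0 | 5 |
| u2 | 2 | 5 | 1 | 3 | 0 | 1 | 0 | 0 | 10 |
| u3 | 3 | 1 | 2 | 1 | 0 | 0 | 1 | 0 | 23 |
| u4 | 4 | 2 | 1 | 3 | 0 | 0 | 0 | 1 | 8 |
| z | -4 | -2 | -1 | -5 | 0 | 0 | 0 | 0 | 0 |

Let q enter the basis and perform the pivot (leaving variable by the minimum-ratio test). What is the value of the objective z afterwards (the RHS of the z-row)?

2

Ratio test on column q — row 1: 5/5 = 1; row 2: 10/5 = 2; row 3: 23/1 = 23; row 4: 8/2 = 4. Minimum is 1 at row 1 (u1 leaves); pivot element 5.
Pivot on row 1; the z-row RHS becomes 0 − (-2)·1 = 2.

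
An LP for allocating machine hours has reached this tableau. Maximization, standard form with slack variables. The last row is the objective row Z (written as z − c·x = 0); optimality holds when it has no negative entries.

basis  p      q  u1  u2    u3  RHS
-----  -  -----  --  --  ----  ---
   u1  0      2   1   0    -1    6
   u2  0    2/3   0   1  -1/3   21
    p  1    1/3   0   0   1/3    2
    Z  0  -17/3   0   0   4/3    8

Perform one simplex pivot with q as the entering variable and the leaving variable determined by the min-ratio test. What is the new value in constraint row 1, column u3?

-1/2

Ratio test on column q — row 1: 6/2 = 3; row 2: 21/(2/3) = 63/2; row 3: 2/(1/3) = 6. Minimum is 3 at row 1 (u1 leaves); pivot element 2.
Divide row 1 by 2; eliminate column q from the other rows.
In the new row 1, the u3 entry is the old entry divided by the pivot: (-1)/2 = -1/2.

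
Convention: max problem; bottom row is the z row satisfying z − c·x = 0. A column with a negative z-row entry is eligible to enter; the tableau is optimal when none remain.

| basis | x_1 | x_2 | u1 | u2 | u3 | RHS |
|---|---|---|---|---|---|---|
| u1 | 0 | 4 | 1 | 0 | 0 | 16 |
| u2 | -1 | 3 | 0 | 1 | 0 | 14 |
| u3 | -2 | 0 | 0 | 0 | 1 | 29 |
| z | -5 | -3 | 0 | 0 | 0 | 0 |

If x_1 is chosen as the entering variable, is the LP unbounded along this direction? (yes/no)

yes

Every constraint-row entry in column x_1 is ≤ 0, so increasing x_1 is unbounded.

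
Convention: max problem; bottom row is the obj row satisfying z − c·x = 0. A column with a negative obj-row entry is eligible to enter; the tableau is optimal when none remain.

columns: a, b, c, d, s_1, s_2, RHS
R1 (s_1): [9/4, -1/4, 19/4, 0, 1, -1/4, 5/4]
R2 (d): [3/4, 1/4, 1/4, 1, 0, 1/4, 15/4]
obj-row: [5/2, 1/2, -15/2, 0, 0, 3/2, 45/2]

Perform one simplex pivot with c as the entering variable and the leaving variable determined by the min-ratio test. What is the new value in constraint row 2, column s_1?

Ratio test on column c — row 1: (5/4)/(19/4) = 5/19; row 2: (15/4)/(1/4) = 15. Minimum is 5/19 at row 1 (s_1 leaves); pivot element 19/4.
Divide row 1 by 19/4; eliminate column c from the other rows.
Row 2 update in column s_1: 0 − (1/4)·(4/19) = -1/19.

-1/19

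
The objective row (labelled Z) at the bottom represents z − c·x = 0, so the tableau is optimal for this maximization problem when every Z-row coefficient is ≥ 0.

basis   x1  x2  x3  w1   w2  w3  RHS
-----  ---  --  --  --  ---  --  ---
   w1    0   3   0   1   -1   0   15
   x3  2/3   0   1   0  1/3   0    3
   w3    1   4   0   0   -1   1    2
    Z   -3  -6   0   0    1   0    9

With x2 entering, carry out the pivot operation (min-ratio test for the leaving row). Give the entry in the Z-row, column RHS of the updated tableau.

Ratio test on column x2 — row 1: 15/3 = 5; row 2: entry 0 ≤ 0; row 3: 2/4 = 1/2. Minimum is 1/2 at row 3 (w3 leaves); pivot element 4.
Divide row 3 by 4; eliminate column x2 from the other rows.
Z-row update in column RHS: 9 − (-6)·(1/2) = 12.

12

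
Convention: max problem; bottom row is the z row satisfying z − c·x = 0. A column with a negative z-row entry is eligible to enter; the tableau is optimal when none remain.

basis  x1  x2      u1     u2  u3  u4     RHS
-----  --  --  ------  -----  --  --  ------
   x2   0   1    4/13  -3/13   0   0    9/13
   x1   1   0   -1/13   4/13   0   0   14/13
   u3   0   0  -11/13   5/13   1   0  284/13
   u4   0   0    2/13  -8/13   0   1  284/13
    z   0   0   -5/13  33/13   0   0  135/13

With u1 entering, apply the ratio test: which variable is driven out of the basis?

x2

Column u1 entries and ratios — x2: (9/13)/(4/13) = 9/4; x1: -1/13 ≤ 0, skip; u3: -11/13 ≤ 0, skip; u4: (284/13)/(2/13) = 142.
Smallest ratio is 9/4 in the row of x2, so x2 leaves.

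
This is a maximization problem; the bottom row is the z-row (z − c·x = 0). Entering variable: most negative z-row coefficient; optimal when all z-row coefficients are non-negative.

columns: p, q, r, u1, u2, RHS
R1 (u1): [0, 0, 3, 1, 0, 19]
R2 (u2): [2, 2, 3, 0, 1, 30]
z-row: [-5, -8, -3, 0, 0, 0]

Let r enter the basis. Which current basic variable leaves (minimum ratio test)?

u1

Column r entries and ratios — u1: 19/3 = 19/3; u2: 30/3 = 10.
Smallest ratio is 19/3 in the row of u1, so u1 leaves.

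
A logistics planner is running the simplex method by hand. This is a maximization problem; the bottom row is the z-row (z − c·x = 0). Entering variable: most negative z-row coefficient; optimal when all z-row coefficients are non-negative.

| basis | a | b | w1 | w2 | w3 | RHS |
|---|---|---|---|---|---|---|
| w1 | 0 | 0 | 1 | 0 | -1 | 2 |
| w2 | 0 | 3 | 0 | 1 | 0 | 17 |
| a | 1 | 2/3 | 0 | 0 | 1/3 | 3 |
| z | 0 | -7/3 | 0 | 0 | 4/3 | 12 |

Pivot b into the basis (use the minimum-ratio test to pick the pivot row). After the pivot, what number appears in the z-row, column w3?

5/2

Ratio test on column b — row 1: entry 0 ≤ 0; row 2: 17/3 = 17/3; row 3: 3/(2/3) = 9/2. Minimum is 9/2 at row 3 (a leaves); pivot element 2/3.
Divide row 3 by 2/3; eliminate column b from the other rows.
z-row update in column w3: 4/3 − (-7/3)·(1/2) = 5/2.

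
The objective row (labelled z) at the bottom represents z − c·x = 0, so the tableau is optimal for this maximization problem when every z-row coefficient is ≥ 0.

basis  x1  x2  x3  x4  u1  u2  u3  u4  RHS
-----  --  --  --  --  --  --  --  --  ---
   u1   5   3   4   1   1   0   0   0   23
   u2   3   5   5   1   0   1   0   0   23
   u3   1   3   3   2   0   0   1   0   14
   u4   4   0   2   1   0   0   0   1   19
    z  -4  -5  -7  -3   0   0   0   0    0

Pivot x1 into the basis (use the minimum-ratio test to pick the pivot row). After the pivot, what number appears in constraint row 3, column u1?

-1/5

Ratio test on column x1 — row 1: 23/5 = 23/5; row 2: 23/3 = 23/3; row 3: 14/1 = 14; row 4: 19/4 = 19/4. Minimum is 23/5 at row 1 (u1 leaves); pivot element 5.
Divide row 1 by 5; eliminate column x1 from the other rows.
Row 3 update in column u1: 0 − 1·(1/5) = -1/5.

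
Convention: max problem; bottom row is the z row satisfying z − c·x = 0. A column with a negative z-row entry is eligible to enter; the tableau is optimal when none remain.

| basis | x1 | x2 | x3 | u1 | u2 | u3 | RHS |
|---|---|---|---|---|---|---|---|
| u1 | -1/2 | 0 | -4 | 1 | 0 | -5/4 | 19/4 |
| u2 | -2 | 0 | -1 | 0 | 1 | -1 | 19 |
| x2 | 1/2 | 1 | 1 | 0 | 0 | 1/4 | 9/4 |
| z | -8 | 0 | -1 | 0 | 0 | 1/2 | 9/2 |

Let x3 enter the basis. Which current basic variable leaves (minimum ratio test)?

x2

Column x3 entries and ratios — u1: -4 ≤ 0, skip; u2: -1 ≤ 0, skip; x2: (9/4)/1 = 9/4.
Smallest ratio is 9/4 in the row of x2, so x2 leaves.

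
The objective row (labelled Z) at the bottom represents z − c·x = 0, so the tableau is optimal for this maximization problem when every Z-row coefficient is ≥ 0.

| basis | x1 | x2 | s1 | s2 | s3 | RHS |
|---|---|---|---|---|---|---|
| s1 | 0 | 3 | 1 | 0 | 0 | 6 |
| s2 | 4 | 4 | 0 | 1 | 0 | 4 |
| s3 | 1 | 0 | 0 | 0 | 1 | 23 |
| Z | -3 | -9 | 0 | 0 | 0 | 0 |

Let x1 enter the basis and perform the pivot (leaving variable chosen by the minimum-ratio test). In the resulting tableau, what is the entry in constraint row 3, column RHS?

22

Ratio test on column x1 — row 1: entry 0 ≤ 0; row 2: 4/4 = 1; row 3: 23/1 = 23. Minimum is 1 at row 2 (s2 leaves); pivot element 4.
Divide row 2 by 4; eliminate column x1 from the other rows.
Row 3 update in column RHS: 23 − 1·1 = 22.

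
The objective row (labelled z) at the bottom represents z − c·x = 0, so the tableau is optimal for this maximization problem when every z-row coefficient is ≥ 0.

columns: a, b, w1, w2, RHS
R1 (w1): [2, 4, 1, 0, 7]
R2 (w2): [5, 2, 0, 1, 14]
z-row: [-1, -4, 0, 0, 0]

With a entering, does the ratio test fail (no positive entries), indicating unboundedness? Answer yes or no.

Column a has positive entries in row(s) 1, 2, so the ratio test bounds it — not unbounded.

no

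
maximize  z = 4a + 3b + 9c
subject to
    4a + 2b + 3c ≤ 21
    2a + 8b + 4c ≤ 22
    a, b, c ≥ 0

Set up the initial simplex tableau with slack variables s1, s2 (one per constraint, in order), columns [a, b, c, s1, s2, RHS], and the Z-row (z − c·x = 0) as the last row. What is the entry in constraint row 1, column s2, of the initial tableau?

Slack s2 belongs to constraint 2; its column is the unit vector e_2, so the entry in row 1 is 0.

0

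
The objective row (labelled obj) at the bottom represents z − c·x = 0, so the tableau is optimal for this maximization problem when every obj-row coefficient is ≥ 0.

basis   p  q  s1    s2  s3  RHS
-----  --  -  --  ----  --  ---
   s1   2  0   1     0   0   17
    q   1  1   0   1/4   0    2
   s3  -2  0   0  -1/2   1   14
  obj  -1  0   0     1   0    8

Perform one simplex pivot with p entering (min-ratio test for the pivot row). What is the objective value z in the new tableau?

10

Ratio test on column p — row 1: 17/2 = 17/2; row 2: 2/1 = 2; row 3: entry -2 ≤ 0. Minimum is 2 at row 2 (q leaves); pivot element 1.
Pivot on row 2; the obj-row RHS becomes 8 − (-1)·2 = 10.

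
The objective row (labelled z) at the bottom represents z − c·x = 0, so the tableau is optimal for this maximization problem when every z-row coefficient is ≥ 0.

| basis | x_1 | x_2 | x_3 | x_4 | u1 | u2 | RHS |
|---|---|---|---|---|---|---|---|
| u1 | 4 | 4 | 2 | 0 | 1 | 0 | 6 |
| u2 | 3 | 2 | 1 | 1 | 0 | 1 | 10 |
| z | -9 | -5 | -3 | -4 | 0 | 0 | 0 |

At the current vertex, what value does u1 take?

6

u1 is basic (row 1); its value is the RHS of that row, 6.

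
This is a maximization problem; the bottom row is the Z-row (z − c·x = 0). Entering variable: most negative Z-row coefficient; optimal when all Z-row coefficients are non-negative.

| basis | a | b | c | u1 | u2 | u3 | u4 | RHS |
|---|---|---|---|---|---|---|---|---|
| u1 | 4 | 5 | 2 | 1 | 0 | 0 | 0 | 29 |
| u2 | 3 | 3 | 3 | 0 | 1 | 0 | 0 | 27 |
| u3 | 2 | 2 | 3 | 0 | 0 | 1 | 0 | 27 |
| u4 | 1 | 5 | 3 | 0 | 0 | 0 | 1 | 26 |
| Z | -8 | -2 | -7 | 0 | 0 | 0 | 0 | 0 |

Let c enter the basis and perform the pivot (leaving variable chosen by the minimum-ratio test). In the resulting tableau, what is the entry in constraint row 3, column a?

1

Ratio test on column c — row 1: 29/2 = 29/2; row 2: 27/3 = 9; row 3: 27/3 = 9; row 4: 26/3 = 26/3. Minimum is 26/3 at row 4 (u4 leaves); pivot element 3.
Divide row 4 by 3; eliminate column c from the other rows.
Row 3 update in column a: 2 − 3·(1/3) = 1.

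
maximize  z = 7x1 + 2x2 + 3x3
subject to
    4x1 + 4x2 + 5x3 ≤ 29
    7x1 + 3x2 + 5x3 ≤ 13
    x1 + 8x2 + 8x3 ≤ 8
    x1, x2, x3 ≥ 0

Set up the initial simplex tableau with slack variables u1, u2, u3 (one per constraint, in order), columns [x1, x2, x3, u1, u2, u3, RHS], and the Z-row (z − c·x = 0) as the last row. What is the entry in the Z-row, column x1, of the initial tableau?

The Z-row carries the negated objective coefficients: the x1 entry is -7.

-7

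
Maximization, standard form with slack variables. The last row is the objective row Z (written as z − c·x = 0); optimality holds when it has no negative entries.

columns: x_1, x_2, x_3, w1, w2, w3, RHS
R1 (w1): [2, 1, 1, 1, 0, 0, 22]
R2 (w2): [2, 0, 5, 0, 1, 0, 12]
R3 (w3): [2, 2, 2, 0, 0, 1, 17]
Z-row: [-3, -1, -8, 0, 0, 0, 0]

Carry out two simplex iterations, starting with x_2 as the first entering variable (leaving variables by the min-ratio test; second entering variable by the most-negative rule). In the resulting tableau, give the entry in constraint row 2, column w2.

1/5

Ratio test on column x_2 — row 1: 22/1 = 22; row 2: entry 0 ≤ 0; row 3: 17/2 = 17/2. Minimum is 17/2 at row 3 (w3 leaves); pivot element 2.
Divide row 3 by 2; eliminate column x_2 from the other rows.
Second iteration: most negative Z-row entry is -7 in column x_3, so x_3 enters.
Ratio test on column x_3 — row 1: entry 0 ≤ 0; row 2: 12/5 = 12/5; row 3: (17/2)/1 = 17/2. Minimum is 12/5 at row 2 (w2 leaves); pivot element 5.
Divide row 2 by 5; eliminate column x_3 from the other rows.
After both pivots, the entry at constraint row 2, column w2 is 1/5.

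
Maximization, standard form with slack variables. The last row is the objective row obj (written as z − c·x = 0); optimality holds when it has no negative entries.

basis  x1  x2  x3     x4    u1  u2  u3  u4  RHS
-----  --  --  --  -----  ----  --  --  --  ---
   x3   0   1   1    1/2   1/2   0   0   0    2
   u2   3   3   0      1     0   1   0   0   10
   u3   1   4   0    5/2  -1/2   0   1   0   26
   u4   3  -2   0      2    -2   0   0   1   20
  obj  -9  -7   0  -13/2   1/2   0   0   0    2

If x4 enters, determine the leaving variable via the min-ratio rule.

Column x4 entries and ratios — x3: 2/(1/2) = 4; u2: 10/1 = 10; u3: 26/(5/2) = 52/5; u4: 20/2 = 10.
Smallest ratio is 4 in the row of x3, so x3 leaves.

x3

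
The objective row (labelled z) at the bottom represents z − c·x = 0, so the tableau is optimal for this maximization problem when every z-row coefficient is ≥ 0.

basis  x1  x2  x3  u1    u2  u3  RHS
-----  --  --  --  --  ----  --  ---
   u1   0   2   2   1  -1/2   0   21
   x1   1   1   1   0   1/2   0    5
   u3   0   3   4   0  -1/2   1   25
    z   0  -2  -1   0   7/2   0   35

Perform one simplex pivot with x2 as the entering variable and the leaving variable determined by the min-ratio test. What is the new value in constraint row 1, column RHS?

11

Ratio test on column x2 — row 1: 21/2 = 21/2; row 2: 5/1 = 5; row 3: 25/3 = 25/3. Minimum is 5 at row 2 (x1 leaves); pivot element 1.
Divide row 2 by 1; eliminate column x2 from the other rows.
Row 1 update in column RHS: 21 − 2·5 = 11.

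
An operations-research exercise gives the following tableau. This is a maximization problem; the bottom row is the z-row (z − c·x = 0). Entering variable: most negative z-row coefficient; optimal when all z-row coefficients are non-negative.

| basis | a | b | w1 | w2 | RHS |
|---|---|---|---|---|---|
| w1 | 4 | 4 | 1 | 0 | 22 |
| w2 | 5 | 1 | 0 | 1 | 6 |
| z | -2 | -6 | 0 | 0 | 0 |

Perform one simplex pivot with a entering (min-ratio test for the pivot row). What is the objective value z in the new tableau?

Ratio test on column a — row 1: 22/4 = 11/2; row 2: 6/5 = 6/5. Minimum is 6/5 at row 2 (w2 leaves); pivot element 5.
Pivot on row 2; the z-row RHS becomes 0 − (-2)·(6/5) = 12/5.

12/5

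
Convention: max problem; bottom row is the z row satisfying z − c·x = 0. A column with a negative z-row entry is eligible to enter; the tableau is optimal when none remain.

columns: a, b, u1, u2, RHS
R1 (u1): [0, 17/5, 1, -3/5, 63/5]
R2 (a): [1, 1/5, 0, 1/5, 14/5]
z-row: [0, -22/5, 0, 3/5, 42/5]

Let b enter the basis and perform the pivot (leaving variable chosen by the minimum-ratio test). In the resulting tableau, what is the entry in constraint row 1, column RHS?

63/17

Ratio test on column b — row 1: (63/5)/(17/5) = 63/17; row 2: (14/5)/(1/5) = 14. Minimum is 63/17 at row 1 (u1 leaves); pivot element 17/5.
Divide row 1 by 17/5; eliminate column b from the other rows.
In the new row 1, the RHS entry is the old entry divided by the pivot: (63/5)/(17/5) = 63/17.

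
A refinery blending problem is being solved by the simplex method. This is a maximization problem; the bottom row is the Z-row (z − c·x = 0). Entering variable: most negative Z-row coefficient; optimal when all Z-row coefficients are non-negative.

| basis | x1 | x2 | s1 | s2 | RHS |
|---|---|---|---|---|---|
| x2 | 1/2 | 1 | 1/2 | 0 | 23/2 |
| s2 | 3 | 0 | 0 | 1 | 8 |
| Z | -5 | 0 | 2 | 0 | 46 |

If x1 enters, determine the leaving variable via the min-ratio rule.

s2

Column x1 entries and ratios — x2: (23/2)/(1/2) = 23; s2: 8/3 = 8/3.
Smallest ratio is 8/3 in the row of s2, so s2 leaves.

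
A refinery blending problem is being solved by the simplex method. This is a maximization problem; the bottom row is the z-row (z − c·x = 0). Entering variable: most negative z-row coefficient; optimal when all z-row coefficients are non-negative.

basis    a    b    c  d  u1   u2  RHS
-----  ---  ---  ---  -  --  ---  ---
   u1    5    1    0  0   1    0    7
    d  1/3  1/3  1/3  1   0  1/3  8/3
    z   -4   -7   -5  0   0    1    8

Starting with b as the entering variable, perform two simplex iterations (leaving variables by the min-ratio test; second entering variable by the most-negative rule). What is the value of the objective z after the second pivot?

Ratio test on column b — row 1: 7/1 = 7; row 2: (8/3)/(1/3) = 8. Minimum is 7 at row 1 (u1 leaves); pivot element 1.
Pivot on row 1; the z-row RHS becomes 8 − (-7)·7 = 57.
Next entering variable (most negative z-row entry -5): c.
Ratio test on column c — row 1: entry 0 ≤ 0; row 2: (1/3)/(1/3) = 1. Minimum is 1 at row 2 (d leaves); pivot element 1/3.
After the second pivot the z-row RHS is 57 − (-5)·1 = 62.

62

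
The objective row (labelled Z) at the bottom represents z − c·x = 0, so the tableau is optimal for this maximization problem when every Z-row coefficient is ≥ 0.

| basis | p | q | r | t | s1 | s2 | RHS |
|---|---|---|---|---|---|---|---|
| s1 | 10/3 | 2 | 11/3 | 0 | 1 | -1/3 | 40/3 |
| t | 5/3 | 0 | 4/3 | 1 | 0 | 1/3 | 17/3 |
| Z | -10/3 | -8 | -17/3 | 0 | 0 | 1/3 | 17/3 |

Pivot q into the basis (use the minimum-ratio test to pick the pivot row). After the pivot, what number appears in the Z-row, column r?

9

Ratio test on column q — row 1: (40/3)/2 = 20/3; row 2: entry 0 ≤ 0. Minimum is 20/3 at row 1 (s1 leaves); pivot element 2.
Divide row 1 by 2; eliminate column q from the other rows.
Z-row update in column r: -17/3 − (-8)·(11/6) = 9.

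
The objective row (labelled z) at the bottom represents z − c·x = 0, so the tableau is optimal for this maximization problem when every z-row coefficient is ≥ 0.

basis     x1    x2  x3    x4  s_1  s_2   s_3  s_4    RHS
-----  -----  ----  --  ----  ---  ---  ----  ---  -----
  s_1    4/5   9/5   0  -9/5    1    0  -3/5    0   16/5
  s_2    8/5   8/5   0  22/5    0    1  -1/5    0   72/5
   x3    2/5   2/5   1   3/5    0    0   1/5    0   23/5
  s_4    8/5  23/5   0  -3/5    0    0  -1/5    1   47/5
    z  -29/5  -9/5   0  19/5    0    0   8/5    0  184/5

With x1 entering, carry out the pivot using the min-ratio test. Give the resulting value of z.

Ratio test on column x1 — row 1: (16/5)/(4/5) = 4; row 2: (72/5)/(8/5) = 9; row 3: (23/5)/(2/5) = 23/2; row 4: (47/5)/(8/5) = 47/8. Minimum is 4 at row 1 (s_1 leaves); pivot element 4/5.
Pivot on row 1; the z-row RHS becomes 184/5 − (-29/5)·4 = 60.

60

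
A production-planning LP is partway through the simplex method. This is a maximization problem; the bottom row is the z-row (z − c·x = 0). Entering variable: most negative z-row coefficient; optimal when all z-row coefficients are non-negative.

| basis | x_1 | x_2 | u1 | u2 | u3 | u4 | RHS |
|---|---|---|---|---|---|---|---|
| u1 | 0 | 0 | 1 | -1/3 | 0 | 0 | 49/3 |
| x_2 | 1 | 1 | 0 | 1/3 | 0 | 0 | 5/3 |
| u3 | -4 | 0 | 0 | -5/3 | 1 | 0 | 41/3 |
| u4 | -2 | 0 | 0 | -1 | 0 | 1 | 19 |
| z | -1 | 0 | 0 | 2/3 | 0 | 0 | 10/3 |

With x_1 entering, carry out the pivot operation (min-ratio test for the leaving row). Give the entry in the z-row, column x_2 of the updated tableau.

Ratio test on column x_1 — row 1: entry 0 ≤ 0; row 2: (5/3)/1 = 5/3; row 3: entry -4 ≤ 0; row 4: entry -2 ≤ 0. Minimum is 5/3 at row 2 (x_2 leaves); pivot element 1.
Divide row 2 by 1; eliminate column x_1 from the other rows.
z-row update in column x_2: 0 − (-1)·1 = 1.

1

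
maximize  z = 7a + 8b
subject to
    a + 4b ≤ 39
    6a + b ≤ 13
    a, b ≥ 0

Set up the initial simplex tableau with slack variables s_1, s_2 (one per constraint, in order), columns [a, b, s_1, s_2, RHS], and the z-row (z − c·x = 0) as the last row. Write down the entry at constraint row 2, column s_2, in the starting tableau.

Slack s_2 belongs to constraint 2; its column is the unit vector e_2, so the entry in row 2 is 1.

1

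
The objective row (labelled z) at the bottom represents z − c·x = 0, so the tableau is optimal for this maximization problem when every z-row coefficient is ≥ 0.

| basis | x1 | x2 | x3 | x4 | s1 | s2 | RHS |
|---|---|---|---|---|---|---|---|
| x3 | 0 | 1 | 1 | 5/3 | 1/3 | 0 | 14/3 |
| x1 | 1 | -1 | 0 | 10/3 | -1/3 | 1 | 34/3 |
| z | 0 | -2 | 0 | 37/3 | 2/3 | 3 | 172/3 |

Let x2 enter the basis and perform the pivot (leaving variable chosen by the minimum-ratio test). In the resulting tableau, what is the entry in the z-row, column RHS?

Ratio test on column x2 — row 1: (14/3)/1 = 14/3; row 2: entry -1 ≤ 0. Minimum is 14/3 at row 1 (x3 leaves); pivot element 1.
Divide row 1 by 1; eliminate column x2 from the other rows.
z-row update in column RHS: 172/3 − (-2)·(14/3) = 200/3.

200/3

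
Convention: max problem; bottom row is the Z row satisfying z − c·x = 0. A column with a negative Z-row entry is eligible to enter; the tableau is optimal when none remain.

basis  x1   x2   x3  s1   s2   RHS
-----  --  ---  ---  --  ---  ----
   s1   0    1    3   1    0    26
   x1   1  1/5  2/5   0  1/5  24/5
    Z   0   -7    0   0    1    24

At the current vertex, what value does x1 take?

x1 is basic (row 2); its value is the RHS of that row, 24/5.

24/5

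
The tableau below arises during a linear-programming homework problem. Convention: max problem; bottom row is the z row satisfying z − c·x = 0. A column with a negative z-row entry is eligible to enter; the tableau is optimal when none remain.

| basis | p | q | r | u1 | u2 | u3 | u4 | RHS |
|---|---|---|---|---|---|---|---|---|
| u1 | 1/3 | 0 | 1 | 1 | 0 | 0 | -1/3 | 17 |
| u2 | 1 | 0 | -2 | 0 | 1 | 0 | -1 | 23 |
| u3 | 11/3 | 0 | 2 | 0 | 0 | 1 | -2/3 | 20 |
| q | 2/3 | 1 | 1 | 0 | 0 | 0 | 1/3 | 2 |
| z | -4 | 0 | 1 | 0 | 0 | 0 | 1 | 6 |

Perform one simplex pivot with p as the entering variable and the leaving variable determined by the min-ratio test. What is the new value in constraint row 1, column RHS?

Ratio test on column p — row 1: 17/(1/3) = 51; row 2: 23/1 = 23; row 3: 20/(11/3) = 60/11; row 4: 2/(2/3) = 3. Minimum is 3 at row 4 (q leaves); pivot element 2/3.
Divide row 4 by 2/3; eliminate column p from the other rows.
Row 1 update in column RHS: 17 − (1/3)·3 = 16.

16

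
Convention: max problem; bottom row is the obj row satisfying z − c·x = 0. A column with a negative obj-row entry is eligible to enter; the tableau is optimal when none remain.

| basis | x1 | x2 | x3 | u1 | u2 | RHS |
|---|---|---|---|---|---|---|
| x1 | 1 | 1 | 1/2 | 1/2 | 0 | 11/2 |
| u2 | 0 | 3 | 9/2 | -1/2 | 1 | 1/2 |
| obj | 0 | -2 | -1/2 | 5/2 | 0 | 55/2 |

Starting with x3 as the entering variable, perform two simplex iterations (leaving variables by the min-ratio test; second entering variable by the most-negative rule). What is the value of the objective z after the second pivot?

Ratio test on column x3 — row 1: (11/2)/(1/2) = 11; row 2: (1/2)/(9/2) = 1/9. Minimum is 1/9 at row 2 (u2 leaves); pivot element 9/2.
Pivot on row 2; the obj-row RHS becomes 55/2 − (-1/2)·(1/9) = 248/9.
Next entering variable (most negative obj-row entry -5/3): x2.
Ratio test on column x2 — row 1: (49/9)/(2/3) = 49/6; row 2: (1/9)/(2/3) = 1/6. Minimum is 1/6 at row 2 (x3 leaves); pivot element 2/3.
After the second pivot the obj-row RHS is 248/9 − (-5/3)·(1/6) = 167/6.

167/6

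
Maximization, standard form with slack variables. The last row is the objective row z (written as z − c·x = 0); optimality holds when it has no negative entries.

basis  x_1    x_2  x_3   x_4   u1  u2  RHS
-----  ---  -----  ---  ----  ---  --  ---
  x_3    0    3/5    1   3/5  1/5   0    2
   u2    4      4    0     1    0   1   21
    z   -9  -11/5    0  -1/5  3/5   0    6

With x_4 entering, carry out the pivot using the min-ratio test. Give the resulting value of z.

Ratio test on column x_4 — row 1: 2/(3/5) = 10/3; row 2: 21/1 = 21. Minimum is 10/3 at row 1 (x_3 leaves); pivot element 3/5.
Pivot on row 1; the z-row RHS becomes 6 − (-1/5)·(10/3) = 20/3.

20/3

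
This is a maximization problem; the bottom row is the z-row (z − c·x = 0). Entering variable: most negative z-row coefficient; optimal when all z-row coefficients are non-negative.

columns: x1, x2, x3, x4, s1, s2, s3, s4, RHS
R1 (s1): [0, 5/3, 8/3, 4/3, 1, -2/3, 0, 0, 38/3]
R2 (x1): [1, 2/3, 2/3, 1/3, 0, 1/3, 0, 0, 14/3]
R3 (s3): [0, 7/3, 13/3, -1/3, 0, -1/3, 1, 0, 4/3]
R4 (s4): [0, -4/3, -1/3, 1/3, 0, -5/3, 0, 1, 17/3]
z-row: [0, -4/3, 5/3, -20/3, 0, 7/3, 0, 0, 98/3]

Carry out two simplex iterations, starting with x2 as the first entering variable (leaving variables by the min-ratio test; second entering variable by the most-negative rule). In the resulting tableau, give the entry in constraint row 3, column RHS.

Ratio test on column x2 — row 1: (38/3)/(5/3) = 38/5; row 2: (14/3)/(2/3) = 7; row 3: (4/3)/(7/3) = 4/7; row 4: entry -4/3 ≤ 0. Minimum is 4/7 at row 3 (s3 leaves); pivot element 7/3.
Divide row 3 by 7/3; eliminate column x2 from the other rows.
Second iteration: most negative z-row entry is -48/7 in column x4, so x4 enters.
Ratio test on column x4 — row 1: (82/7)/(11/7) = 82/11; row 2: (30/7)/(3/7) = 10; row 3: entry -1/7 ≤ 0; row 4: (45/7)/(1/7) = 45. Minimum is 82/11 at row 1 (s1 leaves); pivot element 11/7.
Divide row 1 by 11/7; eliminate column x4 from the other rows.
After both pivots, the entry at constraint row 3, column RHS is 18/11.

18/11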